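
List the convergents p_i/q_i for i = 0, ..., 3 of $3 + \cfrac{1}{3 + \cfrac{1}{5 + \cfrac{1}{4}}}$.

Using the convergent recurrence p_i = a_i*p_{i-1} + p_{i-2}, q_i = a_i*q_{i-1} + q_{i-2} with p_{-2}=0, p_{-1}=1, q_{-2}=1, q_{-1}=0:
  i=0: a_0=3, p_0 = 3*1 + 0 = 3, q_0 = 3*0 + 1 = 1.
  i=1: a_1=3, p_1 = 3*3 + 1 = 10, q_1 = 3*1 + 0 = 3.
  i=2: a_2=5, p_2 = 5*10 + 3 = 53, q_2 = 5*3 + 1 = 16.
  i=3: a_3=4, p_3 = 4*53 + 10 = 222, q_3 = 4*16 + 3 = 67.

3/1, 10/3, 53/16, 222/67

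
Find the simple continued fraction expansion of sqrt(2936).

[54; (5, 2, 2, 3, 1, 12, 1, 3, 2, 2, 5, 108)]

Write x_i = (sqrt(2936) + m_i)/d_i with (m_0, d_0) = (0, 1). a_0 = floor(sqrt(2936)) = 54, since 54^2 = 2916 <= 2936 < 3025 = 55^2.
Iterate m_{i+1} = d_i*a_i - m_i, d_{i+1} = (2936 - m_{i+1}^2)/d_i, a_{i+1} = floor((a_0 + m_{i+1})/d_{i+1}):
  m_1 = 1*54 - 0 = 54, d_1 = (2936 - 54^2)/1 = 20/1 = 20, a_1 = floor((54 + 54)/20) = 5.
  m_2 = 20*5 - 54 = 46, d_2 = (2936 - 46^2)/20 = 820/20 = 41, a_2 = floor((54 + 46)/41) = 2.
  m_3 = 41*2 - 46 = 36, d_3 = (2936 - 36^2)/41 = 1640/41 = 40, a_3 = floor((54 + 36)/40) = 2.
  m_4 = 40*2 - 36 = 44, d_4 = (2936 - 44^2)/40 = 1000/40 = 25, a_4 = floor((54 + 44)/25) = 3.
  m_5 = 25*3 - 44 = 31, d_5 = (2936 - 31^2)/25 = 1975/25 = 79, a_5 = floor((54 + 31)/79) = 1.
  m_6 = 79*1 - 31 = 48, d_6 = (2936 - 48^2)/79 = 632/79 = 8, a_6 = floor((54 + 48)/8) = 12.
  m_7 = 8*12 - 48 = 48, d_7 = (2936 - 48^2)/8 = 632/8 = 79, a_7 = floor((54 + 48)/79) = 1.
  m_8 = 79*1 - 48 = 31, d_8 = (2936 - 31^2)/79 = 1975/79 = 25, a_8 = floor((54 + 31)/25) = 3.
  m_9 = 25*3 - 31 = 44, d_9 = (2936 - 44^2)/25 = 1000/25 = 40, a_9 = floor((54 + 44)/40) = 2.
  m_10 = 40*2 - 44 = 36, d_10 = (2936 - 36^2)/40 = 1640/40 = 41, a_10 = floor((54 + 36)/41) = 2.
  m_11 = 41*2 - 36 = 46, d_11 = (2936 - 46^2)/41 = 820/41 = 20, a_11 = floor((54 + 46)/20) = 5.
  m_12 = 20*5 - 46 = 54, d_12 = (2936 - 54^2)/20 = 20/20 = 1, a_12 = floor((54 + 54)/1) = 108.
  m_13 = 1*108 - 54 = 54, d_13 = (2936 - 54^2)/1 = 20/1 = 20: (m_13, d_13) = (m_1, d_1) = (54, 20), so from here the quotients repeat a_1, ..., a_12; the period length is 12.
Hence the expansion of sqrt(2936) is a_0 = 54 followed by the repeating block 5, 2, 2, 3, 1, 12, 1, 3, 2, 2, 5, 108 (period 12).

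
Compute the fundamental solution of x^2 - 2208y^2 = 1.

(x, y) = (47, 1)

First expand sqrt(2208) as a continued fraction. With x_i = (sqrt(2208) + m_i)/d_i and (m_0, d_0) = (0, 1): a_0 = floor(sqrt(2208)) = 46, since 46^2 = 2116 <= 2208 < 2209 = 47^2.
Iterate m_{i+1} = d_i*a_i - m_i, d_{i+1} = (2208 - m_{i+1}^2)/d_i, a_{i+1} = floor((a_0 + m_{i+1})/d_{i+1}):
  m_1 = 1*46 - 0 = 46, d_1 = (2208 - 46^2)/1 = 92/1 = 92, a_1 = floor((46 + 46)/92) = 1.
  m_2 = 92*1 - 46 = 46, d_2 = (2208 - 46^2)/92 = 92/92 = 1, a_2 = floor((46 + 46)/1) = 92.
  m_3 = 1*92 - 46 = 46, d_3 = (2208 - 46^2)/1 = 92/1 = 92: (m_3, d_3) = (m_1, d_1) = (46, 92), so from here the quotients repeat a_1, a_2; the period length is 2.
So sqrt(2208) = [46; (1, 92)] with period length k = 2.
k is even, so the fundamental solution of x^2 - 2208y^2 = 1 is (p_{k-1}, q_{k-1}) = (p_1, q_1); compute convergents through index 1.
Convergents (p_i = a_i*p_{i-1} + p_{i-2}, q_i = a_i*q_{i-1} + q_{i-2} with p_{-2}=0, p_{-1}=1, q_{-2}=1, q_{-1}=0):
  i=0: a_0=46, p_0 = 46*1 + 0 = 46, q_0 = 46*0 + 1 = 1.
  i=1: a_1=1, p_1 = 1*46 + 1 = 47, q_1 = 1*1 + 0 = 1.
Check: 47^2 - 2208*1^2 = 2209 - 2208 = 1, so (x, y) = (47, 1) solves the equation, and by the theorem it is the least positive solution.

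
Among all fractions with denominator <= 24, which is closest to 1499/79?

Expand x = 1499/79 as a continued fraction with the Euclidean algorithm:
  1499 = 18*79 + 77, so a_0 = 18.
  79 = 1*77 + 2, so a_1 = 1.
  77 = 38*2 + 1, so a_2 = 38.
  2 = 2*1 + 0, so a_3 = 2.
so x = [18; 1, 38, 2].
Convergents (p_i = a_i*p_{i-1} + p_{i-2}, q_i = a_i*q_{i-1} + q_{i-2} with p_{-2}=0, p_{-1}=1, q_{-2}=1, q_{-1}=0), until the denominator exceeds 24:
  i=0: a_0=18, p_0 = 18*1 + 0 = 18, q_0 = 18*0 + 1 = 1.
  i=1: a_1=1, p_1 = 1*18 + 1 = 19, q_1 = 1*1 + 0 = 1.
  i=2: a_2=38, p_2 = 38*19 + 18 = 740, q_2 = 38*1 + 1 = 39.
q_2 = 39 > 24, so the last convergent with denominator <= 24 is p_1/q_1 = 19/1.
The closest fraction with denominator <= 24 is either p_1/q_1 or the intermediate fraction (k*p_1 + p_0)/(k*q_1 + q_0) with the largest k >= 1 whose denominator stays <= 24; these approach x as k grows, and every other convergent or intermediate fraction in range is farther away.
Largest k: floor((24 - q_0)/q_1) = floor((24 - 1)/1) = 23.
That gives (23*19 + 18)/(23*1 + 1) = 455/24.
Compare the errors: |x - 19/1| = |1499*1 - 19*79|/(79*1) = 2/79, and |x - 455/24| = |1499*24 - 455*79|/(79*24) = 31/1896.
Cross-multiplying, 31*79 = 2449 < 3792 = 2*1896, so 31/1896 is smaller: the intermediate fraction 455/24 is closer to x than 19/1.

455/24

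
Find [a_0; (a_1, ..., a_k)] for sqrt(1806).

[42; (2, 84)]

Write x_i = (sqrt(1806) + m_i)/d_i with (m_0, d_0) = (0, 1). a_0 = floor(sqrt(1806)) = 42, since 42^2 = 1764 <= 1806 < 1849 = 43^2.
Iterate m_{i+1} = d_i*a_i - m_i, d_{i+1} = (1806 - m_{i+1}^2)/d_i, a_{i+1} = floor((a_0 + m_{i+1})/d_{i+1}):
  m_1 = 1*42 - 0 = 42, d_1 = (1806 - 42^2)/1 = 42/1 = 42, a_1 = floor((42 + 42)/42) = 2.
  m_2 = 42*2 - 42 = 42, d_2 = (1806 - 42^2)/42 = 42/42 = 1, a_2 = floor((42 + 42)/1) = 84.
  m_3 = 1*84 - 42 = 42, d_3 = (1806 - 42^2)/1 = 42/1 = 42: (m_3, d_3) = (m_1, d_1) = (42, 42), so from here the quotients repeat a_1, a_2; the period length is 2.
Hence the expansion of sqrt(1806) is a_0 = 42 followed by the repeating block 2, 84 (period 2).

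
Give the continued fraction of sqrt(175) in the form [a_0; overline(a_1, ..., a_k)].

Write x_i = (sqrt(175) + m_i)/d_i with (m_0, d_0) = (0, 1). a_0 = floor(sqrt(175)) = 13, since 13^2 = 169 <= 175 < 196 = 14^2.
Iterate m_{i+1} = d_i*a_i - m_i, d_{i+1} = (175 - m_{i+1}^2)/d_i, a_{i+1} = floor((a_0 + m_{i+1})/d_{i+1}):
  m_1 = 1*13 - 0 = 13, d_1 = (175 - 13^2)/1 = 6/1 = 6, a_1 = floor((13 + 13)/6) = 4.
  m_2 = 6*4 - 13 = 11, d_2 = (175 - 11^2)/6 = 54/6 = 9, a_2 = floor((13 + 11)/9) = 2.
  m_3 = 9*2 - 11 = 7, d_3 = (175 - 7^2)/9 = 126/9 = 14, a_3 = floor((13 + 7)/14) = 1.
  m_4 = 14*1 - 7 = 7, d_4 = (175 - 7^2)/14 = 126/14 = 9, a_4 = floor((13 + 7)/9) = 2.
  m_5 = 9*2 - 7 = 11, d_5 = (175 - 11^2)/9 = 54/9 = 6, a_5 = floor((13 + 11)/6) = 4.
  m_6 = 6*4 - 11 = 13, d_6 = (175 - 13^2)/6 = 6/6 = 1, a_6 = floor((13 + 13)/1) = 26.
  m_7 = 1*26 - 13 = 13, d_7 = (175 - 13^2)/1 = 6/1 = 6: (m_7, d_7) = (m_1, d_1) = (13, 6), so from here the quotients repeat a_1, ..., a_6; the period length is 6.
Hence the expansion of sqrt(175) is a_0 = 13 followed by the repeating block 4, 2, 1, 2, 4, 26 (period 6).

[13; overline(4, 2, 1, 2, 4, 26)]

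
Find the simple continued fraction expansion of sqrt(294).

[17; (6, 1, 4, 1, 6, 34)]

Write x_i = (sqrt(294) + m_i)/d_i with (m_0, d_0) = (0, 1). a_0 = floor(sqrt(294)) = 17, since 17^2 = 289 <= 294 < 324 = 18^2.
Iterate m_{i+1} = d_i*a_i - m_i, d_{i+1} = (294 - m_{i+1}^2)/d_i, a_{i+1} = floor((a_0 + m_{i+1})/d_{i+1}):
  m_1 = 1*17 - 0 = 17, d_1 = (294 - 17^2)/1 = 5/1 = 5, a_1 = floor((17 + 17)/5) = 6.
  m_2 = 5*6 - 17 = 13, d_2 = (294 - 13^2)/5 = 125/5 = 25, a_2 = floor((17 + 13)/25) = 1.
  m_3 = 25*1 - 13 = 12, d_3 = (294 - 12^2)/25 = 150/25 = 6, a_3 = floor((17 + 12)/6) = 4.
  m_4 = 6*4 - 12 = 12, d_4 = (294 - 12^2)/6 = 150/6 = 25, a_4 = floor((17 + 12)/25) = 1.
  m_5 = 25*1 - 12 = 13, d_5 = (294 - 13^2)/25 = 125/25 = 5, a_5 = floor((17 + 13)/5) = 6.
  m_6 = 5*6 - 13 = 17, d_6 = (294 - 17^2)/5 = 5/5 = 1, a_6 = floor((17 + 17)/1) = 34.
  m_7 = 1*34 - 17 = 17, d_7 = (294 - 17^2)/1 = 5/1 = 5: (m_7, d_7) = (m_1, d_1) = (17, 5), so from here the quotients repeat a_1, ..., a_6; the period length is 6.
Hence the expansion of sqrt(294) is a_0 = 17 followed by the repeating block 6, 1, 4, 1, 6, 34 (period 6).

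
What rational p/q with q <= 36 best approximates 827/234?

53/15

Expand x = 827/234 as a continued fraction with the Euclidean algorithm:
  827 = 3*234 + 125, so a_0 = 3.
  234 = 1*125 + 109, so a_1 = 1.
  125 = 1*109 + 16, so a_2 = 1.
  109 = 6*16 + 13, so a_3 = 6.
  16 = 1*13 + 3, so a_4 = 1.
  13 = 4*3 + 1, so a_5 = 4.
  3 = 3*1 + 0, so a_6 = 3.
so x = [3; 1, 1, 6, 1, 4, 3].
Convergents (p_i = a_i*p_{i-1} + p_{i-2}, q_i = a_i*q_{i-1} + q_{i-2} with p_{-2}=0, p_{-1}=1, q_{-2}=1, q_{-1}=0), until the denominator exceeds 36:
  i=0: a_0=3, p_0 = 3*1 + 0 = 3, q_0 = 3*0 + 1 = 1.
  i=1: a_1=1, p_1 = 1*3 + 1 = 4, q_1 = 1*1 + 0 = 1.
  i=2: a_2=1, p_2 = 1*4 + 3 = 7, q_2 = 1*1 + 1 = 2.
  i=3: a_3=6, p_3 = 6*7 + 4 = 46, q_3 = 6*2 + 1 = 13.
  i=4: a_4=1, p_4 = 1*46 + 7 = 53, q_4 = 1*13 + 2 = 15.
  i=5: a_5=4, p_5 = 4*53 + 46 = 258, q_5 = 4*15 + 13 = 73.
q_5 = 73 > 36, so the last convergent with denominator <= 36 is p_4/q_4 = 53/15.
The closest fraction with denominator <= 36 is either p_4/q_4 or the intermediate fraction (k*p_4 + p_3)/(k*q_4 + q_3) with the largest k >= 1 whose denominator stays <= 36; these approach x as k grows, and every other convergent or intermediate fraction in range is farther away.
Largest k: floor((36 - q_3)/q_4) = floor((36 - 13)/15) = 1.
That gives (1*53 + 46)/(1*15 + 13) = 99/28.
Compare the errors: |x - 53/15| = |827*15 - 53*234|/(234*15) = 3/3510, and |x - 99/28| = |827*28 - 99*234|/(234*28) = 10/6552.
Cross-multiplying, 3*6552 = 19656 < 35100 = 10*3510, so 3/3510 is smaller: the convergent 53/15 is closer to x than 99/28.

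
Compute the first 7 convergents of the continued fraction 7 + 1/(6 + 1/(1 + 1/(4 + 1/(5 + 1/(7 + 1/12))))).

Using the convergent recurrence p_i = a_i*p_{i-1} + p_{i-2}, q_i = a_i*q_{i-1} + q_{i-2} with p_{-2}=0, p_{-1}=1, q_{-2}=1, q_{-1}=0:
  i=0: a_0=7, p_0 = 7*1 + 0 = 7, q_0 = 7*0 + 1 = 1.
  i=1: a_1=6, p_1 = 6*7 + 1 = 43, q_1 = 6*1 + 0 = 6.
  i=2: a_2=1, p_2 = 1*43 + 7 = 50, q_2 = 1*6 + 1 = 7.
  i=3: a_3=4, p_3 = 4*50 + 43 = 243, q_3 = 4*7 + 6 = 34.
  i=4: a_4=5, p_4 = 5*243 + 50 = 1265, q_4 = 5*34 + 7 = 177.
  i=5: a_5=7, p_5 = 7*1265 + 243 = 9098, q_5 = 7*177 + 34 = 1273.
  i=6: a_6=12, p_6 = 12*9098 + 1265 = 110441, q_6 = 12*1273 + 177 = 15453.

7/1, 43/6, 50/7, 243/34, 1265/177, 9098/1273, 110441/15453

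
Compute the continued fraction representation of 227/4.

Run the Euclidean algorithm on 227 and 4; the successive quotients are the partial quotients a_0, a_1, ... (each step inverts the fractional part left over by the previous one):
  227 = 56*4 + 3, so a_0 = 56.
  4 = 1*3 + 1, so a_1 = 1.
  3 = 3*1 + 0, so a_2 = 3.
The remainder reaches 0 after 3 divisions, so the expansion has 3 partial quotients, read off in order.

[56; 1, 3]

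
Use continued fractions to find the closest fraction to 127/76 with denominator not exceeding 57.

Expand x = 127/76 as a continued fraction with the Euclidean algorithm:
  127 = 1*76 + 51, so a_0 = 1.
  76 = 1*51 + 25, so a_1 = 1.
  51 = 2*25 + 1, so a_2 = 2.
  25 = 25*1 + 0, so a_3 = 25.
so x = [1; 1, 2, 25].
Convergents (p_i = a_i*p_{i-1} + p_{i-2}, q_i = a_i*q_{i-1} + q_{i-2} with p_{-2}=0, p_{-1}=1, q_{-2}=1, q_{-1}=0), until the denominator exceeds 57:
  i=0: a_0=1, p_0 = 1*1 + 0 = 1, q_0 = 1*0 + 1 = 1.
  i=1: a_1=1, p_1 = 1*1 + 1 = 2, q_1 = 1*1 + 0 = 1.
  i=2: a_2=2, p_2 = 2*2 + 1 = 5, q_2 = 2*1 + 1 = 3.
  i=3: a_3=25, p_3 = 25*5 + 2 = 127, q_3 = 25*3 + 1 = 76.
q_3 = 76 > 57, so the last convergent with denominator <= 57 is p_2/q_2 = 5/3.
The closest fraction with denominator <= 57 is either p_2/q_2 or the intermediate fraction (k*p_2 + p_1)/(k*q_2 + q_1) with the largest k >= 1 whose denominator stays <= 57; these approach x as k grows, and every other convergent or intermediate fraction in range is farther away.
Largest k: floor((57 - q_1)/q_2) = floor((57 - 1)/3) = 18.
That gives (18*5 + 2)/(18*3 + 1) = 92/55.
Compare the errors: |x - 5/3| = |127*3 - 5*76|/(76*3) = 1/228, and |x - 92/55| = |127*55 - 92*76|/(76*55) = 7/4180.
Cross-multiplying, 7*228 = 1596 < 4180 = 1*4180, so 7/4180 is smaller: the intermediate fraction 92/55 is closer to x than 5/3.

92/55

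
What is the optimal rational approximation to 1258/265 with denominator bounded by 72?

337/71

Expand x = 1258/265 as a continued fraction with the Euclidean algorithm:
  1258 = 4*265 + 198, so a_0 = 4.
  265 = 1*198 + 67, so a_1 = 1.
  198 = 2*67 + 64, so a_2 = 2.
  67 = 1*64 + 3, so a_3 = 1.
  64 = 21*3 + 1, so a_4 = 21.
  3 = 3*1 + 0, so a_5 = 3.
so x = [4; 1, 2, 1, 21, 3].
Convergents (p_i = a_i*p_{i-1} + p_{i-2}, q_i = a_i*q_{i-1} + q_{i-2} with p_{-2}=0, p_{-1}=1, q_{-2}=1, q_{-1}=0), until the denominator exceeds 72:
  i=0: a_0=4, p_0 = 4*1 + 0 = 4, q_0 = 4*0 + 1 = 1.
  i=1: a_1=1, p_1 = 1*4 + 1 = 5, q_1 = 1*1 + 0 = 1.
  i=2: a_2=2, p_2 = 2*5 + 4 = 14, q_2 = 2*1 + 1 = 3.
  i=3: a_3=1, p_3 = 1*14 + 5 = 19, q_3 = 1*3 + 1 = 4.
  i=4: a_4=21, p_4 = 21*19 + 14 = 413, q_4 = 21*4 + 3 = 87.
q_4 = 87 > 72, so the last convergent with denominator <= 72 is p_3/q_3 = 19/4.
The closest fraction with denominator <= 72 is either p_3/q_3 or the intermediate fraction (k*p_3 + p_2)/(k*q_3 + q_2) with the largest k >= 1 whose denominator stays <= 72; these approach x as k grows, and every other convergent or intermediate fraction in range is farther away.
Largest k: floor((72 - q_2)/q_3) = floor((72 - 3)/4) = 17.
That gives (17*19 + 14)/(17*4 + 3) = 337/71.
Compare the errors: |x - 19/4| = |1258*4 - 19*265|/(265*4) = 3/1060, and |x - 337/71| = |1258*71 - 337*265|/(265*71) = 13/18815.
Cross-multiplying, 13*1060 = 13780 < 56445 = 3*18815, so 13/18815 is smaller: the intermediate fraction 337/71 is closer to x than 19/4.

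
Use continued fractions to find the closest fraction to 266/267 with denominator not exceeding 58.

1/1

Expand x = 266/267 as a continued fraction with the Euclidean algorithm:
  266 = 0*267 + 266, so a_0 = 0.
  267 = 1*266 + 1, so a_1 = 1.
  266 = 266*1 + 0, so a_2 = 266.
so x = [0; 1, 266].
Convergents (p_i = a_i*p_{i-1} + p_{i-2}, q_i = a_i*q_{i-1} + q_{i-2} with p_{-2}=0, p_{-1}=1, q_{-2}=1, q_{-1}=0), until the denominator exceeds 58:
  i=0: a_0=0, p_0 = 0*1 + 0 = 0, q_0 = 0*0 + 1 = 1.
  i=1: a_1=1, p_1 = 1*0 + 1 = 1, q_1 = 1*1 + 0 = 1.
  i=2: a_2=266, p_2 = 266*1 + 0 = 266, q_2 = 266*1 + 1 = 267.
q_2 = 267 > 58, so the last convergent with denominator <= 58 is p_1/q_1 = 1/1.
The closest fraction with denominator <= 58 is either p_1/q_1 or the intermediate fraction (k*p_1 + p_0)/(k*q_1 + q_0) with the largest k >= 1 whose denominator stays <= 58; these approach x as k grows, and every other convergent or intermediate fraction in range is farther away.
Largest k: floor((58 - q_0)/q_1) = floor((58 - 1)/1) = 57.
That gives (57*1 + 0)/(57*1 + 1) = 57/58.
Compare the errors: |x - 1/1| = |266*1 - 1*267|/(267*1) = 1/267, and |x - 57/58| = |266*58 - 57*267|/(267*58) = 209/15486.
Cross-multiplying, 1*15486 = 15486 < 55803 = 209*267, so 1/267 is smaller: the convergent 1/1 is closer to x than 57/58.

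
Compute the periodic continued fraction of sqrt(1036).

Write x_i = (sqrt(1036) + m_i)/d_i with (m_0, d_0) = (0, 1). a_0 = floor(sqrt(1036)) = 32, since 32^2 = 1024 <= 1036 < 1089 = 33^2.
Iterate m_{i+1} = d_i*a_i - m_i, d_{i+1} = (1036 - m_{i+1}^2)/d_i, a_{i+1} = floor((a_0 + m_{i+1})/d_{i+1}):
  m_1 = 1*32 - 0 = 32, d_1 = (1036 - 32^2)/1 = 12/1 = 12, a_1 = floor((32 + 32)/12) = 5.
  m_2 = 12*5 - 32 = 28, d_2 = (1036 - 28^2)/12 = 252/12 = 21, a_2 = floor((32 + 28)/21) = 2.
  m_3 = 21*2 - 28 = 14, d_3 = (1036 - 14^2)/21 = 840/21 = 40, a_3 = floor((32 + 14)/40) = 1.
  m_4 = 40*1 - 14 = 26, d_4 = (1036 - 26^2)/40 = 360/40 = 9, a_4 = floor((32 + 26)/9) = 6.
  m_5 = 9*6 - 26 = 28, d_5 = (1036 - 28^2)/9 = 252/9 = 28, a_5 = floor((32 + 28)/28) = 2.
  m_6 = 28*2 - 28 = 28, d_6 = (1036 - 28^2)/28 = 252/28 = 9, a_6 = floor((32 + 28)/9) = 6.
  m_7 = 9*6 - 28 = 26, d_7 = (1036 - 26^2)/9 = 360/9 = 40, a_7 = floor((32 + 26)/40) = 1.
  m_8 = 40*1 - 26 = 14, d_8 = (1036 - 14^2)/40 = 840/40 = 21, a_8 = floor((32 + 14)/21) = 2.
  m_9 = 21*2 - 14 = 28, d_9 = (1036 - 28^2)/21 = 252/21 = 12, a_9 = floor((32 + 28)/12) = 5.
  m_10 = 12*5 - 28 = 32, d_10 = (1036 - 32^2)/12 = 12/12 = 1, a_10 = floor((32 + 32)/1) = 64.
  m_11 = 1*64 - 32 = 32, d_11 = (1036 - 32^2)/1 = 12/1 = 12: (m_11, d_11) = (m_1, d_1) = (32, 12), so from here the quotients repeat a_1, ..., a_10; the period length is 10.
Hence the expansion of sqrt(1036) is a_0 = 32 followed by the repeating block 5, 2, 1, 6, 2, 6, 1, 2, 5, 64 (period 10).

[32; (5, 2, 1, 6, 2, 6, 1, 2, 5, 64)]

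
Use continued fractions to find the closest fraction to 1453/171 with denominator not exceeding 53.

Expand x = 1453/171 as a continued fraction with the Euclidean algorithm:
  1453 = 8*171 + 85, so a_0 = 8.
  171 = 2*85 + 1, so a_1 = 2.
  85 = 85*1 + 0, so a_2 = 85.
so x = [8; 2, 85].
Convergents (p_i = a_i*p_{i-1} + p_{i-2}, q_i = a_i*q_{i-1} + q_{i-2} with p_{-2}=0, p_{-1}=1, q_{-2}=1, q_{-1}=0), until the denominator exceeds 53:
  i=0: a_0=8, p_0 = 8*1 + 0 = 8, q_0 = 8*0 + 1 = 1.
  i=1: a_1=2, p_1 = 2*8 + 1 = 17, q_1 = 2*1 + 0 = 2.
  i=2: a_2=85, p_2 = 85*17 + 8 = 1453, q_2 = 85*2 + 1 = 171.
q_2 = 171 > 53, so the last convergent with denominator <= 53 is p_1/q_1 = 17/2.
The closest fraction with denominator <= 53 is either p_1/q_1 or the intermediate fraction (k*p_1 + p_0)/(k*q_1 + q_0) with the largest k >= 1 whose denominator stays <= 53; these approach x as k grows, and every other convergent or intermediate fraction in range is farther away.
Largest k: floor((53 - q_0)/q_1) = floor((53 - 1)/2) = 26.
That gives (26*17 + 8)/(26*2 + 1) = 450/53.
Compare the errors: |x - 17/2| = |1453*2 - 17*171|/(171*2) = 1/342, and |x - 450/53| = |1453*53 - 450*171|/(171*53) = 59/9063.
Cross-multiplying, 1*9063 = 9063 < 20178 = 59*342, so 1/342 is smaller: the convergent 17/2 is closer to x than 450/53.

17/2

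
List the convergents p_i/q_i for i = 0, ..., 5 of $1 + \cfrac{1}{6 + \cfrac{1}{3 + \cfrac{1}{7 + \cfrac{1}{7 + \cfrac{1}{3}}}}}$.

1/1, 7/6, 22/19, 161/139, 1149/992, 3608/3115

Using the convergent recurrence p_i = a_i*p_{i-1} + p_{i-2}, q_i = a_i*q_{i-1} + q_{i-2} with p_{-2}=0, p_{-1}=1, q_{-2}=1, q_{-1}=0:
  i=0: a_0=1, p_0 = 1*1 + 0 = 1, q_0 = 1*0 + 1 = 1.
  i=1: a_1=6, p_1 = 6*1 + 1 = 7, q_1 = 6*1 + 0 = 6.
  i=2: a_2=3, p_2 = 3*7 + 1 = 22, q_2 = 3*6 + 1 = 19.
  i=3: a_3=7, p_3 = 7*22 + 7 = 161, q_3 = 7*19 + 6 = 139.
  i=4: a_4=7, p_4 = 7*161 + 22 = 1149, q_4 = 7*139 + 19 = 992.
  i=5: a_5=3, p_5 = 3*1149 + 161 = 3608, q_5 = 3*992 + 139 = 3115.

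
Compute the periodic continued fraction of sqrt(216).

[14; (1, 2, 3, 2, 1, 28)]

Write x_i = (sqrt(216) + m_i)/d_i with (m_0, d_0) = (0, 1). a_0 = floor(sqrt(216)) = 14, since 14^2 = 196 <= 216 < 225 = 15^2.
Iterate m_{i+1} = d_i*a_i - m_i, d_{i+1} = (216 - m_{i+1}^2)/d_i, a_{i+1} = floor((a_0 + m_{i+1})/d_{i+1}):
  m_1 = 1*14 - 0 = 14, d_1 = (216 - 14^2)/1 = 20/1 = 20, a_1 = floor((14 + 14)/20) = 1.
  m_2 = 20*1 - 14 = 6, d_2 = (216 - 6^2)/20 = 180/20 = 9, a_2 = floor((14 + 6)/9) = 2.
  m_3 = 9*2 - 6 = 12, d_3 = (216 - 12^2)/9 = 72/9 = 8, a_3 = floor((14 + 12)/8) = 3.
  m_4 = 8*3 - 12 = 12, d_4 = (216 - 12^2)/8 = 72/8 = 9, a_4 = floor((14 + 12)/9) = 2.
  m_5 = 9*2 - 12 = 6, d_5 = (216 - 6^2)/9 = 180/9 = 20, a_5 = floor((14 + 6)/20) = 1.
  m_6 = 20*1 - 6 = 14, d_6 = (216 - 14^2)/20 = 20/20 = 1, a_6 = floor((14 + 14)/1) = 28.
  m_7 = 1*28 - 14 = 14, d_7 = (216 - 14^2)/1 = 20/1 = 20: (m_7, d_7) = (m_1, d_1) = (14, 20), so from here the quotients repeat a_1, ..., a_6; the period length is 6.
Hence the expansion of sqrt(216) is a_0 = 14 followed by the repeating block 1, 2, 3, 2, 1, 28 (period 6).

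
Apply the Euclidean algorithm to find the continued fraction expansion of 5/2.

[2; 2]

Run the Euclidean algorithm on 5 and 2; the successive quotients are the partial quotients a_0, a_1, ... (each step inverts the fractional part left over by the previous one):
  5 = 2*2 + 1, so a_0 = 2.
  2 = 2*1 + 0, so a_1 = 2.
The remainder reaches 0 after 2 divisions, so the expansion has 2 partial quotients, read off in order.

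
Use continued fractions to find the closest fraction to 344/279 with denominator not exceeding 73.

Expand x = 344/279 as a continued fraction with the Euclidean algorithm:
  344 = 1*279 + 65, so a_0 = 1.
  279 = 4*65 + 19, so a_1 = 4.
  65 = 3*19 + 8, so a_2 = 3.
  19 = 2*8 + 3, so a_3 = 2.
  8 = 2*3 + 2, so a_4 = 2.
  3 = 1*2 + 1, so a_5 = 1.
  2 = 2*1 + 0, so a_6 = 2.
so x = [1; 4, 3, 2, 2, 1, 2].
Convergents (p_i = a_i*p_{i-1} + p_{i-2}, q_i = a_i*q_{i-1} + q_{i-2} with p_{-2}=0, p_{-1}=1, q_{-2}=1, q_{-1}=0), until the denominator exceeds 73:
  i=0: a_0=1, p_0 = 1*1 + 0 = 1, q_0 = 1*0 + 1 = 1.
  i=1: a_1=4, p_1 = 4*1 + 1 = 5, q_1 = 4*1 + 0 = 4.
  i=2: a_2=3, p_2 = 3*5 + 1 = 16, q_2 = 3*4 + 1 = 13.
  i=3: a_3=2, p_3 = 2*16 + 5 = 37, q_3 = 2*13 + 4 = 30.
  i=4: a_4=2, p_4 = 2*37 + 16 = 90, q_4 = 2*30 + 13 = 73.
  i=5: a_5=1, p_5 = 1*90 + 37 = 127, q_5 = 1*73 + 30 = 103.
q_5 = 103 > 73, so the last convergent with denominator <= 73 is p_4/q_4 = 90/73.
The closest fraction with denominator <= 73 is either p_4/q_4 or the intermediate fraction (k*p_4 + p_3)/(k*q_4 + q_3) with the largest k >= 1 whose denominator stays <= 73; these approach x as k grows, and every other convergent or intermediate fraction in range is farther away.
Largest k: floor((73 - q_3)/q_4) = floor((73 - 30)/73) = 0.
Since k = 0, no intermediate fraction beyond p_4/q_4 has denominator <= 73, so the convergent 90/73 is the closest (its error is |344*73 - 90*279|/(279*73) = 2/20367).

90/73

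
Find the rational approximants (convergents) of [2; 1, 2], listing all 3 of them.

Using the convergent recurrence p_i = a_i*p_{i-1} + p_{i-2}, q_i = a_i*q_{i-1} + q_{i-2} with p_{-2}=0, p_{-1}=1, q_{-2}=1, q_{-1}=0:
  i=0: a_0=2, p_0 = 2*1 + 0 = 2, q_0 = 2*0 + 1 = 1.
  i=1: a_1=1, p_1 = 1*2 + 1 = 3, q_1 = 1*1 + 0 = 1.
  i=2: a_2=2, p_2 = 2*3 + 2 = 8, q_2 = 2*1 + 1 = 3.

2/1, 3/1, 8/3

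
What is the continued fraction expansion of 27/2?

Run the Euclidean algorithm on 27 and 2; the successive quotients are the partial quotients a_0, a_1, ... (each step inverts the fractional part left over by the previous one):
  27 = 13*2 + 1, so a_0 = 13.
  2 = 2*1 + 0, so a_1 = 2.
The remainder reaches 0 after 2 divisions, so the expansion has 2 partial quotients, read off in order.

[13; 2]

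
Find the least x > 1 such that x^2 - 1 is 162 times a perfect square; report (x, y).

(x, y) = (19601, 1540)

First expand sqrt(162) as a continued fraction. With x_i = (sqrt(162) + m_i)/d_i and (m_0, d_0) = (0, 1): a_0 = floor(sqrt(162)) = 12, since 12^2 = 144 <= 162 < 169 = 13^2.
Iterate m_{i+1} = d_i*a_i - m_i, d_{i+1} = (162 - m_{i+1}^2)/d_i, a_{i+1} = floor((a_0 + m_{i+1})/d_{i+1}):
  m_1 = 1*12 - 0 = 12, d_1 = (162 - 12^2)/1 = 18/1 = 18, a_1 = floor((12 + 12)/18) = 1.
  m_2 = 18*1 - 12 = 6, d_2 = (162 - 6^2)/18 = 126/18 = 7, a_2 = floor((12 + 6)/7) = 2.
  m_3 = 7*2 - 6 = 8, d_3 = (162 - 8^2)/7 = 98/7 = 14, a_3 = floor((12 + 8)/14) = 1.
  m_4 = 14*1 - 8 = 6, d_4 = (162 - 6^2)/14 = 126/14 = 9, a_4 = floor((12 + 6)/9) = 2.
  m_5 = 9*2 - 6 = 12, d_5 = (162 - 12^2)/9 = 18/9 = 2, a_5 = floor((12 + 12)/2) = 12.
  m_6 = 2*12 - 12 = 12, d_6 = (162 - 12^2)/2 = 18/2 = 9, a_6 = floor((12 + 12)/9) = 2.
  m_7 = 9*2 - 12 = 6, d_7 = (162 - 6^2)/9 = 126/9 = 14, a_7 = floor((12 + 6)/14) = 1.
  m_8 = 14*1 - 6 = 8, d_8 = (162 - 8^2)/14 = 98/14 = 7, a_8 = floor((12 + 8)/7) = 2.
  m_9 = 7*2 - 8 = 6, d_9 = (162 - 6^2)/7 = 126/7 = 18, a_9 = floor((12 + 6)/18) = 1.
  m_10 = 18*1 - 6 = 12, d_10 = (162 - 12^2)/18 = 18/18 = 1, a_10 = floor((12 + 12)/1) = 24.
  m_11 = 1*24 - 12 = 12, d_11 = (162 - 12^2)/1 = 18/1 = 18: (m_11, d_11) = (m_1, d_1) = (12, 18), so from here the quotients repeat a_1, ..., a_10; the period length is 10.
So sqrt(162) = [12; (1, 2, 1, 2, 12, 2, 1, 2, 1, 24)] with period length k = 10.
k is even, so the fundamental solution of x^2 - 162y^2 = 1 is (p_{k-1}, q_{k-1}) = (p_9, q_9); compute convergents through index 9.
Convergents (p_i = a_i*p_{i-1} + p_{i-2}, q_i = a_i*q_{i-1} + q_{i-2} with p_{-2}=0, p_{-1}=1, q_{-2}=1, q_{-1}=0):
  i=0: a_0=12, p_0 = 12*1 + 0 = 12, q_0 = 12*0 + 1 = 1.
  i=1: a_1=1, p_1 = 1*12 + 1 = 13, q_1 = 1*1 + 0 = 1.
  i=2: a_2=2, p_2 = 2*13 + 12 = 38, q_2 = 2*1 + 1 = 3.
  i=3: a_3=1, p_3 = 1*38 + 13 = 51, q_3 = 1*3 + 1 = 4.
  i=4: a_4=2, p_4 = 2*51 + 38 = 140, q_4 = 2*4 + 3 = 11.
  i=5: a_5=12, p_5 = 12*140 + 51 = 1731, q_5 = 12*11 + 4 = 136.
  i=6: a_6=2, p_6 = 2*1731 + 140 = 3602, q_6 = 2*136 + 11 = 283.
  i=7: a_7=1, p_7 = 1*3602 + 1731 = 5333, q_7 = 1*283 + 136 = 419.
  i=8: a_8=2, p_8 = 2*5333 + 3602 = 14268, q_8 = 2*419 + 283 = 1121.
  i=9: a_9=1, p_9 = 1*14268 + 5333 = 19601, q_9 = 1*1121 + 419 = 1540.
Check: 19601^2 - 162*1540^2 = 384199201 - 384199200 = 1, so (x, y) = (19601, 1540) solves the equation, and by the theorem it is the least positive solution.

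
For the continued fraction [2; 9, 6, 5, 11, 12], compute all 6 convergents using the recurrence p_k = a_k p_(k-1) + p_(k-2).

2/1, 19/9, 116/55, 599/284, 6705/3179, 81059/38432

Using the convergent recurrence p_i = a_i*p_{i-1} + p_{i-2}, q_i = a_i*q_{i-1} + q_{i-2} with p_{-2}=0, p_{-1}=1, q_{-2}=1, q_{-1}=0:
  i=0: a_0=2, p_0 = 2*1 + 0 = 2, q_0 = 2*0 + 1 = 1.
  i=1: a_1=9, p_1 = 9*2 + 1 = 19, q_1 = 9*1 + 0 = 9.
  i=2: a_2=6, p_2 = 6*19 + 2 = 116, q_2 = 6*9 + 1 = 55.
  i=3: a_3=5, p_3 = 5*116 + 19 = 599, q_3 = 5*55 + 9 = 284.
  i=4: a_4=11, p_4 = 11*599 + 116 = 6705, q_4 = 11*284 + 55 = 3179.
  i=5: a_5=12, p_5 = 12*6705 + 599 = 81059, q_5 = 12*3179 + 284 = 38432.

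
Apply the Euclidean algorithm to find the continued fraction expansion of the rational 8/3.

[2; 1, 2]

Run the Euclidean algorithm on 8 and 3; the successive quotients are the partial quotients a_0, a_1, ... (each step inverts the fractional part left over by the previous one):
  8 = 2*3 + 2, so a_0 = 2.
  3 = 1*2 + 1, so a_1 = 1.
  2 = 2*1 + 0, so a_2 = 2.
The remainder reaches 0 after 3 divisions, so the expansion has 3 partial quotients, read off in order.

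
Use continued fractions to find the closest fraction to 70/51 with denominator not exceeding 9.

Expand x = 70/51 as a continued fraction with the Euclidean algorithm:
  70 = 1*51 + 19, so a_0 = 1.
  51 = 2*19 + 13, so a_1 = 2.
  19 = 1*13 + 6, so a_2 = 1.
  13 = 2*6 + 1, so a_3 = 2.
  6 = 6*1 + 0, so a_4 = 6.
so x = [1; 2, 1, 2, 6].
Convergents (p_i = a_i*p_{i-1} + p_{i-2}, q_i = a_i*q_{i-1} + q_{i-2} with p_{-2}=0, p_{-1}=1, q_{-2}=1, q_{-1}=0), until the denominator exceeds 9:
  i=0: a_0=1, p_0 = 1*1 + 0 = 1, q_0 = 1*0 + 1 = 1.
  i=1: a_1=2, p_1 = 2*1 + 1 = 3, q_1 = 2*1 + 0 = 2.
  i=2: a_2=1, p_2 = 1*3 + 1 = 4, q_2 = 1*2 + 1 = 3.
  i=3: a_3=2, p_3 = 2*4 + 3 = 11, q_3 = 2*3 + 2 = 8.
  i=4: a_4=6, p_4 = 6*11 + 4 = 70, q_4 = 6*8 + 3 = 51.
q_4 = 51 > 9, so the last convergent with denominator <= 9 is p_3/q_3 = 11/8.
The closest fraction with denominator <= 9 is either p_3/q_3 or the intermediate fraction (k*p_3 + p_2)/(k*q_3 + q_2) with the largest k >= 1 whose denominator stays <= 9; these approach x as k grows, and every other convergent or intermediate fraction in range is farther away.
Largest k: floor((9 - q_2)/q_3) = floor((9 - 3)/8) = 0.
Since k = 0, no intermediate fraction beyond p_3/q_3 has denominator <= 9, so the convergent 11/8 is the closest (its error is |70*8 - 11*51|/(51*8) = 1/408).

11/8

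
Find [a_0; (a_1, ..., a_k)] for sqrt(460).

Write x_i = (sqrt(460) + m_i)/d_i with (m_0, d_0) = (0, 1). a_0 = floor(sqrt(460)) = 21, since 21^2 = 441 <= 460 < 484 = 22^2.
Iterate m_{i+1} = d_i*a_i - m_i, d_{i+1} = (460 - m_{i+1}^2)/d_i, a_{i+1} = floor((a_0 + m_{i+1})/d_{i+1}):
  m_1 = 1*21 - 0 = 21, d_1 = (460 - 21^2)/1 = 19/1 = 19, a_1 = floor((21 + 21)/19) = 2.
  m_2 = 19*2 - 21 = 17, d_2 = (460 - 17^2)/19 = 171/19 = 9, a_2 = floor((21 + 17)/9) = 4.
  m_3 = 9*4 - 17 = 19, d_3 = (460 - 19^2)/9 = 99/9 = 11, a_3 = floor((21 + 19)/11) = 3.
  m_4 = 11*3 - 19 = 14, d_4 = (460 - 14^2)/11 = 264/11 = 24, a_4 = floor((21 + 14)/24) = 1.
  m_5 = 24*1 - 14 = 10, d_5 = (460 - 10^2)/24 = 360/24 = 15, a_5 = floor((21 + 10)/15) = 2.
  m_6 = 15*2 - 10 = 20, d_6 = (460 - 20^2)/15 = 60/15 = 4, a_6 = floor((21 + 20)/4) = 10.
  m_7 = 4*10 - 20 = 20, d_7 = (460 - 20^2)/4 = 60/4 = 15, a_7 = floor((21 + 20)/15) = 2.
  m_8 = 15*2 - 20 = 10, d_8 = (460 - 10^2)/15 = 360/15 = 24, a_8 = floor((21 + 10)/24) = 1.
  m_9 = 24*1 - 10 = 14, d_9 = (460 - 14^2)/24 = 264/24 = 11, a_9 = floor((21 + 14)/11) = 3.
  m_10 = 11*3 - 14 = 19, d_10 = (460 - 19^2)/11 = 99/11 = 9, a_10 = floor((21 + 19)/9) = 4.
  m_11 = 9*4 - 19 = 17, d_11 = (460 - 17^2)/9 = 171/9 = 19, a_11 = floor((21 + 17)/19) = 2.
  m_12 = 19*2 - 17 = 21, d_12 = (460 - 21^2)/19 = 19/19 = 1, a_12 = floor((21 + 21)/1) = 42.
  m_13 = 1*42 - 21 = 21, d_13 = (460 - 21^2)/1 = 19/1 = 19: (m_13, d_13) = (m_1, d_1) = (21, 19), so from here the quotients repeat a_1, ..., a_12; the period length is 12.
Hence the expansion of sqrt(460) is a_0 = 21 followed by the repeating block 2, 4, 3, 1, 2, 10, 2, 1, 3, 4, 2, 42 (period 12).

[21; (2, 4, 3, 1, 2, 10, 2, 1, 3, 4, 2, 42)]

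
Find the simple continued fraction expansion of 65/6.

Run the Euclidean algorithm on 65 and 6; the successive quotients are the partial quotients a_0, a_1, ... (each step inverts the fractional part left over by the previous one):
  65 = 10*6 + 5, so a_0 = 10.
  6 = 1*5 + 1, so a_1 = 1.
  5 = 5*1 + 0, so a_2 = 5.
The remainder reaches 0 after 3 divisions, so the expansion has 3 partial quotients, read off in order.

[10; 1, 5]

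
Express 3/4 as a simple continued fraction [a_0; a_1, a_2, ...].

Run the Euclidean algorithm on 3 and 4; the successive quotients are the partial quotients a_0, a_1, ... (each step inverts the fractional part left over by the previous one):
  3 = 0*4 + 3, so a_0 = 0.
  4 = 1*3 + 1, so a_1 = 1.
  3 = 3*1 + 0, so a_2 = 3.
The remainder reaches 0 after 3 divisions, so the expansion has 3 partial quotients, read off in order.

[0; 1, 3]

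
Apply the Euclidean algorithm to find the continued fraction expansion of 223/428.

Run the Euclidean algorithm on 223 and 428; the successive quotients are the partial quotients a_0, a_1, ... (each step inverts the fractional part left over by the previous one):
  223 = 0*428 + 223, so a_0 = 0.
  428 = 1*223 + 205, so a_1 = 1.
  223 = 1*205 + 18, so a_2 = 1.
  205 = 11*18 + 7, so a_3 = 11.
  18 = 2*7 + 4, so a_4 = 2.
  7 = 1*4 + 3, so a_5 = 1.
  4 = 1*3 + 1, so a_6 = 1.
  3 = 3*1 + 0, so a_7 = 3.
The remainder reaches 0 after 8 divisions, so the expansion has 8 partial quotients, read off in order.

[0; 1, 1, 11, 2, 1, 1, 3]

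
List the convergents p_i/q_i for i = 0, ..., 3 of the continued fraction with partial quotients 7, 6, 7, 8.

Using the convergent recurrence p_i = a_i*p_{i-1} + p_{i-2}, q_i = a_i*q_{i-1} + q_{i-2} with p_{-2}=0, p_{-1}=1, q_{-2}=1, q_{-1}=0:
  i=0: a_0=7, p_0 = 7*1 + 0 = 7, q_0 = 7*0 + 1 = 1.
  i=1: a_1=6, p_1 = 6*7 + 1 = 43, q_1 = 6*1 + 0 = 6.
  i=2: a_2=7, p_2 = 7*43 + 7 = 308, q_2 = 7*6 + 1 = 43.
  i=3: a_3=8, p_3 = 8*308 + 43 = 2507, q_3 = 8*43 + 6 = 350.

7/1, 43/6, 308/43, 2507/350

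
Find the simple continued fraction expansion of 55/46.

Run the Euclidean algorithm on 55 and 46; the successive quotients are the partial quotients a_0, a_1, ... (each step inverts the fractional part left over by the previous one):
  55 = 1*46 + 9, so a_0 = 1.
  46 = 5*9 + 1, so a_1 = 5.
  9 = 9*1 + 0, so a_2 = 9.
The remainder reaches 0 after 3 divisions, so the expansion has 3 partial quotients, read off in order.

[1; 5, 9]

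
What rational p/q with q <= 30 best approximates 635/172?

48/13

Expand x = 635/172 as a continued fraction with the Euclidean algorithm:
  635 = 3*172 + 119, so a_0 = 3.
  172 = 1*119 + 53, so a_1 = 1.
  119 = 2*53 + 13, so a_2 = 2.
  53 = 4*13 + 1, so a_3 = 4.
  13 = 13*1 + 0, so a_4 = 13.
so x = [3; 1, 2, 4, 13].
Convergents (p_i = a_i*p_{i-1} + p_{i-2}, q_i = a_i*q_{i-1} + q_{i-2} with p_{-2}=0, p_{-1}=1, q_{-2}=1, q_{-1}=0), until the denominator exceeds 30:
  i=0: a_0=3, p_0 = 3*1 + 0 = 3, q_0 = 3*0 + 1 = 1.
  i=1: a_1=1, p_1 = 1*3 + 1 = 4, q_1 = 1*1 + 0 = 1.
  i=2: a_2=2, p_2 = 2*4 + 3 = 11, q_2 = 2*1 + 1 = 3.
  i=3: a_3=4, p_3 = 4*11 + 4 = 48, q_3 = 4*3 + 1 = 13.
  i=4: a_4=13, p_4 = 13*48 + 11 = 635, q_4 = 13*13 + 3 = 172.
q_4 = 172 > 30, so the last convergent with denominator <= 30 is p_3/q_3 = 48/13.
The closest fraction with denominator <= 30 is either p_3/q_3 or the intermediate fraction (k*p_3 + p_2)/(k*q_3 + q_2) with the largest k >= 1 whose denominator stays <= 30; these approach x as k grows, and every other convergent or intermediate fraction in range is farther away.
Largest k: floor((30 - q_2)/q_3) = floor((30 - 3)/13) = 2.
That gives (2*48 + 11)/(2*13 + 3) = 107/29.
Compare the errors: |x - 48/13| = |635*13 - 48*172|/(172*13) = 1/2236, and |x - 107/29| = |635*29 - 107*172|/(172*29) = 11/4988.
Cross-multiplying, 1*4988 = 4988 < 24596 = 11*2236, so 1/2236 is smaller: the convergent 48/13 is closer to x than 107/29.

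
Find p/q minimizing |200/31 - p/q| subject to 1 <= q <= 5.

Expand x = 200/31 as a continued fraction with the Euclidean algorithm:
  200 = 6*31 + 14, so a_0 = 6.
  31 = 2*14 + 3, so a_1 = 2.
  14 = 4*3 + 2, so a_2 = 4.
  3 = 1*2 + 1, so a_3 = 1.
  2 = 2*1 + 0, so a_4 = 2.
so x = [6; 2, 4, 1, 2].
Convergents (p_i = a_i*p_{i-1} + p_{i-2}, q_i = a_i*q_{i-1} + q_{i-2} with p_{-2}=0, p_{-1}=1, q_{-2}=1, q_{-1}=0), until the denominator exceeds 5:
  i=0: a_0=6, p_0 = 6*1 + 0 = 6, q_0 = 6*0 + 1 = 1.
  i=1: a_1=2, p_1 = 2*6 + 1 = 13, q_1 = 2*1 + 0 = 2.
  i=2: a_2=4, p_2 = 4*13 + 6 = 58, q_2 = 4*2 + 1 = 9.
q_2 = 9 > 5, so the last convergent with denominator <= 5 is p_1/q_1 = 13/2.
The closest fraction with denominator <= 5 is either p_1/q_1 or the intermediate fraction (k*p_1 + p_0)/(k*q_1 + q_0) with the largest k >= 1 whose denominator stays <= 5; these approach x as k grows, and every other convergent or intermediate fraction in range is farther away.
Largest k: floor((5 - q_0)/q_1) = floor((5 - 1)/2) = 2.
That gives (2*13 + 6)/(2*2 + 1) = 32/5.
Compare the errors: |x - 13/2| = |200*2 - 13*31|/(31*2) = 3/62, and |x - 32/5| = |200*5 - 32*31|/(31*5) = 8/155.
Cross-multiplying, 3*155 = 465 < 496 = 8*62, so 3/62 is smaller: the convergent 13/2 is closer to x than 32/5.

13/2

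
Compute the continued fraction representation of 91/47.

[1; 1, 14, 1, 2]

Run the Euclidean algorithm on 91 and 47; the successive quotients are the partial quotients a_0, a_1, ... (each step inverts the fractional part left over by the previous one):
  91 = 1*47 + 44, so a_0 = 1.
  47 = 1*44 + 3, so a_1 = 1.
  44 = 14*3 + 2, so a_2 = 14.
  3 = 1*2 + 1, so a_3 = 1.
  2 = 2*1 + 0, so a_4 = 2.
The remainder reaches 0 after 5 divisions, so the expansion has 5 partial quotients, read off in order.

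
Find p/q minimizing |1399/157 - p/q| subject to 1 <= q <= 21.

Expand x = 1399/157 as a continued fraction with the Euclidean algorithm:
  1399 = 8*157 + 143, so a_0 = 8.
  157 = 1*143 + 14, so a_1 = 1.
  143 = 10*14 + 3, so a_2 = 10.
  14 = 4*3 + 2, so a_3 = 4.
  3 = 1*2 + 1, so a_4 = 1.
  2 = 2*1 + 0, so a_5 = 2.
so x = [8; 1, 10, 4, 1, 2].
Convergents (p_i = a_i*p_{i-1} + p_{i-2}, q_i = a_i*q_{i-1} + q_{i-2} with p_{-2}=0, p_{-1}=1, q_{-2}=1, q_{-1}=0), until the denominator exceeds 21:
  i=0: a_0=8, p_0 = 8*1 + 0 = 8, q_0 = 8*0 + 1 = 1.
  i=1: a_1=1, p_1 = 1*8 + 1 = 9, q_1 = 1*1 + 0 = 1.
  i=2: a_2=10, p_2 = 10*9 + 8 = 98, q_2 = 10*1 + 1 = 11.
  i=3: a_3=4, p_3 = 4*98 + 9 = 401, q_3 = 4*11 + 1 = 45.
q_3 = 45 > 21, so the last convergent with denominator <= 21 is p_2/q_2 = 98/11.
The closest fraction with denominator <= 21 is either p_2/q_2 or the intermediate fraction (k*p_2 + p_1)/(k*q_2 + q_1) with the largest k >= 1 whose denominator stays <= 21; these approach x as k grows, and every other convergent or intermediate fraction in range is farther away.
Largest k: floor((21 - q_1)/q_2) = floor((21 - 1)/11) = 1.
That gives (1*98 + 9)/(1*11 + 1) = 107/12.
Compare the errors: |x - 98/11| = |1399*11 - 98*157|/(157*11) = 3/1727, and |x - 107/12| = |1399*12 - 107*157|/(157*12) = 11/1884.
Cross-multiplying, 3*1884 = 5652 < 18997 = 11*1727, so 3/1727 is smaller: the convergent 98/11 is closer to x than 107/12.

98/11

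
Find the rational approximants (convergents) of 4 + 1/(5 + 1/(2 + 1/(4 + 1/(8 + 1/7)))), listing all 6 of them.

4/1, 21/5, 46/11, 205/49, 1686/403, 12007/2870

Using the convergent recurrence p_i = a_i*p_{i-1} + p_{i-2}, q_i = a_i*q_{i-1} + q_{i-2} with p_{-2}=0, p_{-1}=1, q_{-2}=1, q_{-1}=0:
  i=0: a_0=4, p_0 = 4*1 + 0 = 4, q_0 = 4*0 + 1 = 1.
  i=1: a_1=5, p_1 = 5*4 + 1 = 21, q_1 = 5*1 + 0 = 5.
  i=2: a_2=2, p_2 = 2*21 + 4 = 46, q_2 = 2*5 + 1 = 11.
  i=3: a_3=4, p_3 = 4*46 + 21 = 205, q_3 = 4*11 + 5 = 49.
  i=4: a_4=8, p_4 = 8*205 + 46 = 1686, q_4 = 8*49 + 11 = 403.
  i=5: a_5=7, p_5 = 7*1686 + 205 = 12007, q_5 = 7*403 + 49 = 2870.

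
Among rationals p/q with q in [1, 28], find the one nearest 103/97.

17/16

Expand x = 103/97 as a continued fraction with the Euclidean algorithm:
  103 = 1*97 + 6, so a_0 = 1.
  97 = 16*6 + 1, so a_1 = 16.
  6 = 6*1 + 0, so a_2 = 6.
so x = [1; 16, 6].
Convergents (p_i = a_i*p_{i-1} + p_{i-2}, q_i = a_i*q_{i-1} + q_{i-2} with p_{-2}=0, p_{-1}=1, q_{-2}=1, q_{-1}=0), until the denominator exceeds 28:
  i=0: a_0=1, p_0 = 1*1 + 0 = 1, q_0 = 1*0 + 1 = 1.
  i=1: a_1=16, p_1 = 16*1 + 1 = 17, q_1 = 16*1 + 0 = 16.
  i=2: a_2=6, p_2 = 6*17 + 1 = 103, q_2 = 6*16 + 1 = 97.
q_2 = 97 > 28, so the last convergent with denominator <= 28 is p_1/q_1 = 17/16.
The closest fraction with denominator <= 28 is either p_1/q_1 or the intermediate fraction (k*p_1 + p_0)/(k*q_1 + q_0) with the largest k >= 1 whose denominator stays <= 28; these approach x as k grows, and every other convergent or intermediate fraction in range is farther away.
Largest k: floor((28 - q_0)/q_1) = floor((28 - 1)/16) = 1.
That gives (1*17 + 1)/(1*16 + 1) = 18/17.
Compare the errors: |x - 17/16| = |103*16 - 17*97|/(97*16) = 1/1552, and |x - 18/17| = |103*17 - 18*97|/(97*17) = 5/1649.
Cross-multiplying, 1*1649 = 1649 < 7760 = 5*1552, so 1/1552 is smaller: the convergent 17/16 is closer to x than 18/17.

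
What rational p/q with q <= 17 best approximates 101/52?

33/17

Expand x = 101/52 as a continued fraction with the Euclidean algorithm:
  101 = 1*52 + 49, so a_0 = 1.
  52 = 1*49 + 3, so a_1 = 1.
  49 = 16*3 + 1, so a_2 = 16.
  3 = 3*1 + 0, so a_3 = 3.
so x = [1; 1, 16, 3].
Convergents (p_i = a_i*p_{i-1} + p_{i-2}, q_i = a_i*q_{i-1} + q_{i-2} with p_{-2}=0, p_{-1}=1, q_{-2}=1, q_{-1}=0), until the denominator exceeds 17:
  i=0: a_0=1, p_0 = 1*1 + 0 = 1, q_0 = 1*0 + 1 = 1.
  i=1: a_1=1, p_1 = 1*1 + 1 = 2, q_1 = 1*1 + 0 = 1.
  i=2: a_2=16, p_2 = 16*2 + 1 = 33, q_2 = 16*1 + 1 = 17.
  i=3: a_3=3, p_3 = 3*33 + 2 = 101, q_3 = 3*17 + 1 = 52.
q_3 = 52 > 17, so the last convergent with denominator <= 17 is p_2/q_2 = 33/17.
The closest fraction with denominator <= 17 is either p_2/q_2 or the intermediate fraction (k*p_2 + p_1)/(k*q_2 + q_1) with the largest k >= 1 whose denominator stays <= 17; these approach x as k grows, and every other convergent or intermediate fraction in range is farther away.
Largest k: floor((17 - q_1)/q_2) = floor((17 - 1)/17) = 0.
Since k = 0, no intermediate fraction beyond p_2/q_2 has denominator <= 17, so the convergent 33/17 is the closest (its error is |101*17 - 33*52|/(52*17) = 1/884).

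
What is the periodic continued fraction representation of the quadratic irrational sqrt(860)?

Write x_i = (sqrt(860) + m_i)/d_i with (m_0, d_0) = (0, 1). a_0 = floor(sqrt(860)) = 29, since 29^2 = 841 <= 860 < 900 = 30^2.
Iterate m_{i+1} = d_i*a_i - m_i, d_{i+1} = (860 - m_{i+1}^2)/d_i, a_{i+1} = floor((a_0 + m_{i+1})/d_{i+1}):
  m_1 = 1*29 - 0 = 29, d_1 = (860 - 29^2)/1 = 19/1 = 19, a_1 = floor((29 + 29)/19) = 3.
  m_2 = 19*3 - 29 = 28, d_2 = (860 - 28^2)/19 = 76/19 = 4, a_2 = floor((29 + 28)/4) = 14.
  m_3 = 4*14 - 28 = 28, d_3 = (860 - 28^2)/4 = 76/4 = 19, a_3 = floor((29 + 28)/19) = 3.
  m_4 = 19*3 - 28 = 29, d_4 = (860 - 29^2)/19 = 19/19 = 1, a_4 = floor((29 + 29)/1) = 58.
  m_5 = 1*58 - 29 = 29, d_5 = (860 - 29^2)/1 = 19/1 = 19: (m_5, d_5) = (m_1, d_1) = (29, 19), so from here the quotients repeat a_1, ..., a_4; the period length is 4.
Hence the expansion of sqrt(860) is a_0 = 29 followed by the repeating block 3, 14, 3, 58 (period 4).

[29; (3, 14, 3, 58)]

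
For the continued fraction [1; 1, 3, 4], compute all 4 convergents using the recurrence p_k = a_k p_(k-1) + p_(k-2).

1/1, 2/1, 7/4, 30/17

Using the convergent recurrence p_i = a_i*p_{i-1} + p_{i-2}, q_i = a_i*q_{i-1} + q_{i-2} with p_{-2}=0, p_{-1}=1, q_{-2}=1, q_{-1}=0:
  i=0: a_0=1, p_0 = 1*1 + 0 = 1, q_0 = 1*0 + 1 = 1.
  i=1: a_1=1, p_1 = 1*1 + 1 = 2, q_1 = 1*1 + 0 = 1.
  i=2: a_2=3, p_2 = 3*2 + 1 = 7, q_2 = 3*1 + 1 = 4.
  i=3: a_3=4, p_3 = 4*7 + 2 = 30, q_3 = 4*4 + 1 = 17.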